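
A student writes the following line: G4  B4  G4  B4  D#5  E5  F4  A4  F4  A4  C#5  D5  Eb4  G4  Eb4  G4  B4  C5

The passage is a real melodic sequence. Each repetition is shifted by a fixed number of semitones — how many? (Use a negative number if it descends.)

The 6-note cells begin on G4, F4, Eb4 — each down a 2nd from the last.
G4→F4 is 65 − 67 = -2 semitones.

-2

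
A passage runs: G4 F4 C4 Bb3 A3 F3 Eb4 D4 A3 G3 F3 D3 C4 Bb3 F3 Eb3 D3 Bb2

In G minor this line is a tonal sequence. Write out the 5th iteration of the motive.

F3 Eb3 Bb2 A2 G2 Eb2

Taking 6-note groups, the heads are G4, Eb4, C4: the pattern moves down a 3rd.
Carrying on: A3 → F3.
So cell 5 is F3 Eb3 Bb2 A2 G2 Eb2.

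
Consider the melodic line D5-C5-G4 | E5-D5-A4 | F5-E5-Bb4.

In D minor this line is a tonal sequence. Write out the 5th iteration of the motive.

A5 G5 D5

With a 3-note motive the entries are D5, E5, F5, each up a 2nd from the previous.
Continuing the starts: G5 → A5.
Statement 5 starts on A5 and keeps the same diatonic contour: A5 G5 D5.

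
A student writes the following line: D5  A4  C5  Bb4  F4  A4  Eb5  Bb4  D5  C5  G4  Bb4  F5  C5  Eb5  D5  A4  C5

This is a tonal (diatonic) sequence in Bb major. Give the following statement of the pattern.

G5 D5 F5 Eb5 Bb4 D5

The 6-note cells begin on D5, Eb5, F5 — each up a 2nd from the last.
Statement 4 starts on G5 and keeps the same diatonic contour: G5 D5 F5 Eb5 Bb4 D5.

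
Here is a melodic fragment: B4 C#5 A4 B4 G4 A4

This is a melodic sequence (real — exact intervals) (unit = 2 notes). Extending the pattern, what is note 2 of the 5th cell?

The unit is 2 notes. Position-2 pitches of the 3 shown cells: C#5, B4, A4.
Each moves down a 2nd. Continuing: G4 → F4.

F4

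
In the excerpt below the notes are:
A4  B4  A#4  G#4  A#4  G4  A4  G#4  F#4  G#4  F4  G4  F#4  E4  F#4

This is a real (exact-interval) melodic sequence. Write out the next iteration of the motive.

Eb4 F4 E4 D4 E4

Unit = 5 notes; the statements start on A4, G4, F4, moving down a 2nd each time.
From Eb4 the exact shape gives Eb4 F4 E4 D4 E4.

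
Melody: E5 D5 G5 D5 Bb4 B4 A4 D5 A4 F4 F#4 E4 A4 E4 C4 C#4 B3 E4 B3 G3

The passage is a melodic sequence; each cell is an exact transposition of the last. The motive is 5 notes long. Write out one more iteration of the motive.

G#3 F#3 B3 F#3 D3

The 5-note cells begin on E5, B4, F#4, C#4 — each down a 4th from the last.
So cell 5 is G#3 F#3 B3 F#3 D3.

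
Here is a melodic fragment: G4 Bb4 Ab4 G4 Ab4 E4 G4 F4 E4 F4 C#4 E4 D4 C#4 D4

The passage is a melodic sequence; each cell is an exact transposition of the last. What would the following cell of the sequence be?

The 5-note cells begin on G4, E4, C#4 — each down a 3rd from the last.
So cell 4 is A#3 C#4 B3 A#3 B3.

A#3 C#4 B3 A#3 B3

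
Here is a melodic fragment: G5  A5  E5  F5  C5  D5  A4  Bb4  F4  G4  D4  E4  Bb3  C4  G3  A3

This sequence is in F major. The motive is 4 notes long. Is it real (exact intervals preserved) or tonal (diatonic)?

Every note is diatonic to F major.
Cell 1 has +1 semitones from note 3 to 4, but cell 3 has +2 — the interval quality changes while the contour stays the same, which is the hallmark of a tonal sequence.

tonal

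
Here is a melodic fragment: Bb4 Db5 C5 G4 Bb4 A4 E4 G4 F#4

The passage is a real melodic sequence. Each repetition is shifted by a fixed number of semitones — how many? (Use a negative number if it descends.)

Taking 3-note groups, the heads are Bb4, G4, E4: the pattern moves down a 3rd.
Bb4 to G4 spans -3 semitones.

-3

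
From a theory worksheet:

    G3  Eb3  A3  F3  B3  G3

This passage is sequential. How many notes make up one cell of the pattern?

6 notes total. Splitting into 3 groups of 2:
G3 Eb3 | A3 F3 | B3 G3
That's a consistent up a 2nd shift per cell, and no other grouping gives one.

2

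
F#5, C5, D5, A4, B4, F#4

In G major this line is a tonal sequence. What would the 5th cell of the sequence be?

The 2-note cells begin on F#5, D5, B4 — each down a 3rd from the last.
Continuing the starts: G4 → E4.
So cell 5 is E4 B3.

E4 B3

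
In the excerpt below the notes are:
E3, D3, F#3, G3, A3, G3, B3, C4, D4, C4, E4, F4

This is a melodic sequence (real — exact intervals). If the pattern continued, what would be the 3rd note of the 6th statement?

G5

The unit is 4 notes. Position-3 pitches of the 3 shown cells: F#3, B3, E4.
Extending up a 4th: A4 → D5 → G5.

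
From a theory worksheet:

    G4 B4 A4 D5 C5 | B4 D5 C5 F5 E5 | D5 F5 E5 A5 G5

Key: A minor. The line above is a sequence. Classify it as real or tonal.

Every note is diatonic to A minor.
Cell 1 has +4 semitones from note 1 to 2, but cell 2 has +3 — the interval quality changes while the contour stays the same, which is the hallmark of a tonal sequence.

tonal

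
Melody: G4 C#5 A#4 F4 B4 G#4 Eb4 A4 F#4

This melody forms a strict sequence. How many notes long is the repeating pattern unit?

Try groups of 3 (3 cells in 9 notes):
G4 C#5 A#4 | F4 B4 G#4 | Eb4 A4 F#4
Each cell is the previous one down a 2nd — so the unit is 3 notes.

3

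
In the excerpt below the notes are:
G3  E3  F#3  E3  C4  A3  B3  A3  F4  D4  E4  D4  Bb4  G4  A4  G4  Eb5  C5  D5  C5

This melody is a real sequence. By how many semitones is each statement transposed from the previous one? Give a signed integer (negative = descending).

5

Unit = 4 notes; the statements start on G3, C4, F4, Bb4, Eb5, moving up a 4th each time.
Counting half-steps from G3 to C4: 5.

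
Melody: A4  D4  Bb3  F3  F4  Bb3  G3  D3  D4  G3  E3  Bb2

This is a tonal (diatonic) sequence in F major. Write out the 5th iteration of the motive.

G3 C3 A2 E2

The 4-note cells begin on A4, F4, D4 — each down a 3rd from the last.
Carrying on: Bb3 → G3.
Statement 5 starts on G3 and keeps the same diatonic contour: G3 C3 A2 E2.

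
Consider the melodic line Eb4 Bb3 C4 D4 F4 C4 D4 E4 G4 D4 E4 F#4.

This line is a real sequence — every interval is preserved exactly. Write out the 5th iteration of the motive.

Taking 4-note groups, the heads are Eb4, F4, G4: the pattern moves up a 2nd.
Extending up a 2nd: A4 → B4.
So cell 5 is B4 F#4 G#4 A#4.

B4 F#4 G#4 A#4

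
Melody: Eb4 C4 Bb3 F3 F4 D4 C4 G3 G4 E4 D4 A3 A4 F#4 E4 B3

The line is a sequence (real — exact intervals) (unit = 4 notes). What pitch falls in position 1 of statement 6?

The unit is 4 notes. Position-1 pitches of the 4 shown cells: Eb4, F4, G4, A4.
Carrying that up a 2nd forward: B4 → C#5.

C#5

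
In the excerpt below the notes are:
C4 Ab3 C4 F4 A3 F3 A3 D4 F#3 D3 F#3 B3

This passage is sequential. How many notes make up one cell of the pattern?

Try groups of 4 (3 cells in 12 notes):
C4 Ab3 C4 F4 | A3 F3 A3 D4 | F#3 D3 F#3 B3
Each cell is the previous one down a 3rd — so the unit is 4 notes.

4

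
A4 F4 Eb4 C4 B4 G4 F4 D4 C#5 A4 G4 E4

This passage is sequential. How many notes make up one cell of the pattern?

There are 12 notes; a 4-note unit gives 3 cells:
A4 F4 Eb4 C4 | B4 G4 F4 D4 | C#5 A4 G4 E4
Each cell is the previous one up a 2nd — so the unit is 4 notes.

4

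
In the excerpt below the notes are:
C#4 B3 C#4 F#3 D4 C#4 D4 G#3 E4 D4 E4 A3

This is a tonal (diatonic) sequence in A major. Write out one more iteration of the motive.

With a 4-note motive the entries are C#4, D4, E4, each up a 2nd from the previous.
From F#4 the diatonic shape gives F#4 E4 F#4 B3.

F#4 E4 F#4 B3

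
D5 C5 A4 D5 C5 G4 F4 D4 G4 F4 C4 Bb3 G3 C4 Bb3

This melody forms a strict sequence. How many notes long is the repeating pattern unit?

There are 15 notes; a 5-note unit gives 3 cells:
D5 C5 A4 D5 C5 | G4 F4 D4 G4 F4 | C4 Bb3 G3 C4 Bb3
Every group is a transposition down a 5th of the one before; no shorter unit works.

5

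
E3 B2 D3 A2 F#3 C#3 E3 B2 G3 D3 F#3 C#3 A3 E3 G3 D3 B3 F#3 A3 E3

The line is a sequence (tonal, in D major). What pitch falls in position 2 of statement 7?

Grouping in 4s, the 2nd note of each cell is B2, C#3, D3, E3, F#3.
Carrying that up a 2nd forward: G3 → A3.

A3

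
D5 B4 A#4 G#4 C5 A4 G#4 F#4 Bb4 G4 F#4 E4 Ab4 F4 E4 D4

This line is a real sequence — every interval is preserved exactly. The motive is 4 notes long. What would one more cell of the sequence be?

Gb4 Eb4 D4 C4

Taking 4-note groups, the heads are D5, C5, Bb4, Ab4: the pattern moves down a 2nd.
From Gb4 the exact shape gives Gb4 Eb4 D4 C4.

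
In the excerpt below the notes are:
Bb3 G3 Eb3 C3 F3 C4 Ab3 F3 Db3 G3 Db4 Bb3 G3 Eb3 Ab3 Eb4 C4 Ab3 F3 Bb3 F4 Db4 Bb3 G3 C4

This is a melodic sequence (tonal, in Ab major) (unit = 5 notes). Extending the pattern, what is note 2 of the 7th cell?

F4

With 5-note cells, note 2 of each statement runs G3, Ab3, Bb3, C4, Db4.
Carrying that up a 2nd forward: Eb4 → F4.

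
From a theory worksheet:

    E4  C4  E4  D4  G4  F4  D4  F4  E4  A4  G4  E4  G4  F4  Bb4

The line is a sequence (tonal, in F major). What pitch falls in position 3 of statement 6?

The unit is 5 notes. Position-3 pitches of the 3 shown cells: E4, F4, G4.
Each moves up a 2nd. Continuing: A4 → Bb4 → C5.

C5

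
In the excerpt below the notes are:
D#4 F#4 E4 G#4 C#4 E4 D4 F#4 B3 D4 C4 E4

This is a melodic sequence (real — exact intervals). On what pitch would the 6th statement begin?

The 4-note cells begin on D#4, C#4, B3 — each down a 2nd from the last.
Continuing: A3 → G3 → F3. Statement 6 starts on F3.

F3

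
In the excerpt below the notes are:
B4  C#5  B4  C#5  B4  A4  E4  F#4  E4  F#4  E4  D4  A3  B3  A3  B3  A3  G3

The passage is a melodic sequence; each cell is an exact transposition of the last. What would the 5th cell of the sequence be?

With a 6-note motive the entries are B4, E4, A3, each down a 5th from the previous.
Carrying on: D3 → G2.
So cell 5 is G2 A2 G2 A2 G2 F2.

G2 A2 G2 A2 G2 F2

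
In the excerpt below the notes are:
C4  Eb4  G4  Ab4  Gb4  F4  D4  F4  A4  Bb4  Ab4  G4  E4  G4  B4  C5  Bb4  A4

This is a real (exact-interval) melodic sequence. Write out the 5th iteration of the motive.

G#4 B4 D#5 E5 D5 C#5

Unit = 6 notes; the statements start on C4, D4, E4, moving up a 2nd each time.
Continuing the starts: F#4 → G#4.
So cell 5 is G#4 B4 D#5 E5 D5 C#5.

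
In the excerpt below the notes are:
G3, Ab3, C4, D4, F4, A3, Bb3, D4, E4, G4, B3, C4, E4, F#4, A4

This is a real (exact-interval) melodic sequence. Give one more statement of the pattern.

C#4 D4 F#4 G#4 B4

The 5-note cells begin on G3, A3, B3 — each up a 2nd from the last.
From C#4 the exact shape gives C#4 D4 F#4 G#4 B4.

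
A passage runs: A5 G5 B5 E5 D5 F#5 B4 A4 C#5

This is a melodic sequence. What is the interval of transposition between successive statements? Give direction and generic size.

Taking 3-note groups, the heads are A5, E5, B4: the pattern moves down a 4th.
From A5 to E5: down a 4th.

down a 4th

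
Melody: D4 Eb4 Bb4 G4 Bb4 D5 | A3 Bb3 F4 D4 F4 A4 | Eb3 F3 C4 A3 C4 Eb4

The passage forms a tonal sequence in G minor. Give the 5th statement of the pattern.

F2 G2 D3 Bb2 D3 F3

With a 6-note motive the entries are D4, A3, Eb3, each down a 4th from the previous.
Extending down a 4th: Bb2 → F2.
So cell 5 is F2 G2 D3 Bb2 D3 F3.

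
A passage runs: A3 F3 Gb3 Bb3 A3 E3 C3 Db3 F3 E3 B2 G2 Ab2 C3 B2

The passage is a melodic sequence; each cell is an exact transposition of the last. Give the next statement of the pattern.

F#2 D2 Eb2 G2 F#2

Taking 5-note groups, the heads are A3, E3, B2: the pattern moves down a 4th.
From F#2 the exact shape gives F#2 D2 Eb2 G2 F#2.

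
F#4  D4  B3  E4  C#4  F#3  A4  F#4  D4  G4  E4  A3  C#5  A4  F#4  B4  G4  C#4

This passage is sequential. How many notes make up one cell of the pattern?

6

18 notes total. Splitting into 3 groups of 6:
F#4 D4 B3 E4 C#4 F#3 | A4 F#4 D4 G4 E4 A3 | C#5 A4 F#4 B4 G4 C#4
Every group is a transposition up a 3rd of the one before; no shorter unit works.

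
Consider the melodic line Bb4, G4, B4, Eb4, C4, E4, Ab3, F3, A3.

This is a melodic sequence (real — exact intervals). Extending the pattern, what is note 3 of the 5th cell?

Grouping in 3s, the 3rd note of each cell is B4, E4, A3.
Each moves down a 5th. Continuing: D3 → G2.

G2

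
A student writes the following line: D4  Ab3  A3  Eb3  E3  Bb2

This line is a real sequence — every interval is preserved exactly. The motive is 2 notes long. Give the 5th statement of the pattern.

F#2 C2

The 2-note cells begin on D4, A3, E3 — each down a 4th from the last.
Extending down a 4th: B2 → F#2.
So cell 5 is F#2 C2.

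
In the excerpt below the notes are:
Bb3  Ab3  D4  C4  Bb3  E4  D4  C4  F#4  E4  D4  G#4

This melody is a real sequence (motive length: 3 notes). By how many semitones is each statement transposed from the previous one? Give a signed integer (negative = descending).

Taking 3-note groups, the heads are Bb3, C4, D4, E4: the pattern moves up a 2nd.
Bb3→C4 is 60 − 58 = 2 semitones.

2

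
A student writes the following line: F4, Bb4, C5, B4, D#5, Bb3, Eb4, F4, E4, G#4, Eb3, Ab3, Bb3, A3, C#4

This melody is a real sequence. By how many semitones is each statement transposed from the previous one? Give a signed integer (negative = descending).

-7

With a 5-note motive the entries are F4, Bb3, Eb3, each down a 5th from the previous.
F4→Bb3 is 58 − 65 = -7 semitones.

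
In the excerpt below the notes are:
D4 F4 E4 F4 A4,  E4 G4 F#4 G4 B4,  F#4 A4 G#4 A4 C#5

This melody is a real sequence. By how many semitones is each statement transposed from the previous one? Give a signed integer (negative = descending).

2

With a 5-note motive the entries are D4, E4, F#4, each up a 2nd from the previous.
D4→E4 is 64 − 62 = 2 semitones.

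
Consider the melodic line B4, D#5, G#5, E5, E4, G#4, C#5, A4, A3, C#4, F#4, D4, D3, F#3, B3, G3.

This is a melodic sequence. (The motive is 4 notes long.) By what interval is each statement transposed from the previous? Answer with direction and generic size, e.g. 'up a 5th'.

down a 5th

Taking 4-note groups, the heads are B4, E4, A3, D3: the pattern moves down a 5th.
B4 to E4 is down a 5th.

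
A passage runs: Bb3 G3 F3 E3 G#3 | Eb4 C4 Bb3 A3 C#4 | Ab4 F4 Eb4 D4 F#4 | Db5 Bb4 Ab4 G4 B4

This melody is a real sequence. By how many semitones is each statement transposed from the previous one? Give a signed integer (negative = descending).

The 5-note cells begin on Bb3, Eb4, Ab4, Db5 — each up a 4th from the last.
Bb3 to Eb4 spans +5 semitones.

5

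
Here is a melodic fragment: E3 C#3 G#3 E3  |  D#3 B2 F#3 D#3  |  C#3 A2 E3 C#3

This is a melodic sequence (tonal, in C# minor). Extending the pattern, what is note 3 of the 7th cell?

With 4-note cells, note 3 of each statement runs G#3, F#3, E3.
Each moves down a 2nd. Continuing: D#3 → C#3 → B2 → A2.

A2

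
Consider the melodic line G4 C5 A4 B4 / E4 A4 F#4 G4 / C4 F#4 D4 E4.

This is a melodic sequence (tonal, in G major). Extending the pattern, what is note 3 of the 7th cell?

C3

Grouping in 4s, the 3rd note of each cell is A4, F#4, D4.
Extending down a 3rd: B3 → G3 → E3 → C3.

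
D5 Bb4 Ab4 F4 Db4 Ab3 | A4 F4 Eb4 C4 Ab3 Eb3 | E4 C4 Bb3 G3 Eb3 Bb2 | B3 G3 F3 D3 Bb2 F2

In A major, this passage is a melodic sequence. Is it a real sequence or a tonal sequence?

Each cell has the same semitone pattern (-4, -2, -3, -4, -5) — intervals are preserved exactly.
And Bb4 lies outside A major, so the sequence is real rather than tonal.

real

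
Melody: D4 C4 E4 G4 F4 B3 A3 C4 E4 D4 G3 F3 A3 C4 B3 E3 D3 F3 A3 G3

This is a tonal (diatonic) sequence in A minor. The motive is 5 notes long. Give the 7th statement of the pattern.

With a 5-note motive the entries are D4, B3, G3, E3, each down a 3rd from the previous.
Extending down a 3rd: C3 → A2 → F2.
So cell 7 is F2 E2 G2 B2 A2.

F2 E2 G2 B2 A2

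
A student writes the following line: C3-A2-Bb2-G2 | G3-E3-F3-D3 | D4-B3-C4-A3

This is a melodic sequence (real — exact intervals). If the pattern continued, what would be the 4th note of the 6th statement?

With 4-note cells, note 4 of each statement runs G2, D3, A3.
Extending up a 5th: E4 → B4 → F#5.

F#5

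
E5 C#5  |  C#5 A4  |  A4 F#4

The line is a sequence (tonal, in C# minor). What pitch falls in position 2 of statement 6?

G#3

The unit is 2 notes. Position-2 pitches of the 3 shown cells: C#5, A4, F#4.
Extending down a 3rd: D#4 → B3 → G#3.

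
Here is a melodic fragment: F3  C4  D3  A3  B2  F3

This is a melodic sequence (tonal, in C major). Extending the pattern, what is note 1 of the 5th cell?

E2

With 2-note cells, note 1 of each statement runs F3, D3, B2.
Each moves down a 3rd. Continuing: G2 → E2.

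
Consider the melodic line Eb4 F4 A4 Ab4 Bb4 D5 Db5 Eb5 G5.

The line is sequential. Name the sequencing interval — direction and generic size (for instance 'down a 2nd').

The 3-note cells begin on Eb4, Ab4, Db5 — each up a 4th from the last.
From Eb4 to Ab4: up a 4th.

up a 4th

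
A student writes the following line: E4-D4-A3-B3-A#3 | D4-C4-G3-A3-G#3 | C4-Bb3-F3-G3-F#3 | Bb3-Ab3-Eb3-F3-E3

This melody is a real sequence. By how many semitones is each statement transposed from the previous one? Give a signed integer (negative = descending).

The 5-note cells begin on E4, D4, C4, Bb3 — each down a 2nd from the last.
Counting half-steps from E4 to D4: -2.

-2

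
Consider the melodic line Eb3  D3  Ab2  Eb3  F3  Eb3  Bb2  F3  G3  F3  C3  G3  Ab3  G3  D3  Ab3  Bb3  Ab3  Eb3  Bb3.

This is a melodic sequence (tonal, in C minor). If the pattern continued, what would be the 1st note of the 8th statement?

Grouping in 4s, the 1st note of each cell is Eb3, F3, G3, Ab3, Bb3.
Extending up a 2nd: C4 → D4 → Eb4.

Eb4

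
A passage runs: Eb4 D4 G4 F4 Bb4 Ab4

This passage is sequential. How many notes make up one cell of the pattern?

2

Try groups of 2 (3 cells in 6 notes):
Eb4 D4 | G4 F4 | Bb4 Ab4
Every group is a transposition up a 3rd of the one before; no shorter unit works.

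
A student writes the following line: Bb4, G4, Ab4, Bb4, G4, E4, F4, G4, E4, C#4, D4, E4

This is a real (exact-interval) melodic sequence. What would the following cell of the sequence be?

C#4 A#3 B3 C#4

The 4-note cells begin on Bb4, G4, E4 — each down a 3rd from the last.
Statement 4 starts on C#4 and keeps the same exact contour: C#4 A#3 B3 C#4.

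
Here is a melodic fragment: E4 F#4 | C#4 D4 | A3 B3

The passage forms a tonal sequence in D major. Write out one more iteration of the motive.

F#3 G3

Unit = 2 notes; the statements start on E4, C#4, A3, moving down a 3rd each time.
So cell 4 is F#3 G3.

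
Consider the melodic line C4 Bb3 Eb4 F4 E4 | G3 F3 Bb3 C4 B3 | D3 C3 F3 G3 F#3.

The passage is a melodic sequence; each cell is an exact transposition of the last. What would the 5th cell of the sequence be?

E2 D2 G2 A2 G#2

Taking 5-note groups, the heads are C4, G3, D3: the pattern moves down a 4th.
Continuing the starts: A2 → E2.
Statement 5 starts on E2 and keeps the same exact contour: E2 D2 G2 A2 G#2.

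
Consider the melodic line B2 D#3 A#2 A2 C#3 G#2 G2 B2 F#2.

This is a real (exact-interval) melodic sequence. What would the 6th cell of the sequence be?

The 3-note cells begin on B2, A2, G2 — each down a 2nd from the last.
Carrying on: F2 → Eb2 → Db2.
Statement 6 starts on Db2 and keeps the same exact contour: Db2 F2 C2.

Db2 F2 C2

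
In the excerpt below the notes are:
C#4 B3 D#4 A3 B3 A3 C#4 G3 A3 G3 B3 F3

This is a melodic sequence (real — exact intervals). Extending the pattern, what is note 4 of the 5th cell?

Db3

The unit is 4 notes. Position-4 pitches of the 3 shown cells: A3, G3, F3.
Carrying that down a 2nd forward: Eb3 → Db3.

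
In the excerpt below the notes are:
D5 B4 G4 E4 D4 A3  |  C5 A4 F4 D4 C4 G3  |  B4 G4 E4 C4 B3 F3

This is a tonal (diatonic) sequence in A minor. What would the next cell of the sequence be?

A4 F4 D4 B3 A3 E3

The 6-note cells begin on D5, C5, B4 — each down a 2nd from the last.
So cell 4 is A4 F4 D4 B3 A3 E3.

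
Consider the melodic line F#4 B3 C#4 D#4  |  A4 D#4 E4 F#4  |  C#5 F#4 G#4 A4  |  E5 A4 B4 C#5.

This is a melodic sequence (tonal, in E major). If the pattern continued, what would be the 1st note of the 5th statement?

Grouping in 4s, the 1st note of each cell is F#4, A4, C#5, E5.
One more up a 3rd gives G#5.

G#5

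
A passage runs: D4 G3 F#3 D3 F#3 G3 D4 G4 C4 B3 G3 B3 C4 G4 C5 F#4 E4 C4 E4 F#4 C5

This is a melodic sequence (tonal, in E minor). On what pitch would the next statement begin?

Taking 7-note groups, the heads are D4, G4, C5: the pattern moves up a 4th.
The next head, up a 4th from C5, is F#5.

F#5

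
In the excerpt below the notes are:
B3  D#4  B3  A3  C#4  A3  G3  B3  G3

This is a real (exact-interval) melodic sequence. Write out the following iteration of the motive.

Unit = 3 notes; the statements start on B3, A3, G3, moving down a 2nd each time.
Statement 4 starts on F3 and keeps the same exact contour: F3 A3 F3.

F3 A3 F3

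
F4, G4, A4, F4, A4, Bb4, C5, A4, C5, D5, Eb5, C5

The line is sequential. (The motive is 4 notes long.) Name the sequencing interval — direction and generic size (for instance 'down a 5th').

Unit = 4 notes; the statements start on F4, A4, C5, moving up a 3rd each time.
F4 to A4 is up a 3rd.

up a 3rd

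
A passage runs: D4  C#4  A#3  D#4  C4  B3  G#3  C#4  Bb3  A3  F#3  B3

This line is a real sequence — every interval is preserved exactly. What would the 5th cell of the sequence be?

Unit = 4 notes; the statements start on D4, C4, Bb3, moving down a 2nd each time.
Continuing the starts: Ab3 → Gb3.
From Gb3 the exact shape gives Gb3 F3 D3 G3.

Gb3 F3 D3 G3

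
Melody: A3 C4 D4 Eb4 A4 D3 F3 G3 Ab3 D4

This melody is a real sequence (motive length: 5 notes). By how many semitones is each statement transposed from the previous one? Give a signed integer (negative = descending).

-7

Unit = 5 notes; the statements start on A3, D3, moving down a 5th each time.
A3 to D3 spans -7 semitones.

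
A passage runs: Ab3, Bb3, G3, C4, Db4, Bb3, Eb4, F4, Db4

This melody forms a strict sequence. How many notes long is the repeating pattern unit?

3

Try groups of 3 (3 cells in 9 notes):
Ab3 Bb3 G3 | C4 Db4 Bb3 | Eb4 F4 Db4
That's a consistent up a 3rd shift per cell, and no other grouping gives one.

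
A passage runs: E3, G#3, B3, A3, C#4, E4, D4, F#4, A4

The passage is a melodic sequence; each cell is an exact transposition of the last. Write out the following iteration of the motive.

G4 B4 D5

Taking 3-note groups, the heads are E3, A3, D4: the pattern moves up a 4th.
From G4 the exact shape gives G4 B4 D5.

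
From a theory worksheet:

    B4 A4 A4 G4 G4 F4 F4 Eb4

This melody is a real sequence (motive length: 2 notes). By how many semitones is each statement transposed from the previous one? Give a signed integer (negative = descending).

-2

The 2-note cells begin on B4, A4, G4, F4 — each down a 2nd from the last.
Counting half-steps from B4 to A4: -2.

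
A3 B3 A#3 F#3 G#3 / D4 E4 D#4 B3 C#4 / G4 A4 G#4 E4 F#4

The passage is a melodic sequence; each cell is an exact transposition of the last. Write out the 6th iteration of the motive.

Bb5 C6 B5 G5 A5

The 5-note cells begin on A3, D4, G4 — each up a 4th from the last.
Continuing the starts: C5 → F5 → Bb5.
So cell 6 is Bb5 C6 B5 G5 A5.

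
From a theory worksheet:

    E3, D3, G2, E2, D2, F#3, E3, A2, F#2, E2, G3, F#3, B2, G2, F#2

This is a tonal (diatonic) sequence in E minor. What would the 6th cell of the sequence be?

Taking 5-note groups, the heads are E3, F#3, G3: the pattern moves up a 2nd.
Extending up a 2nd: A3 → B3 → C4.
So cell 6 is C4 B3 E3 C3 B2.

C4 B3 E3 C3 B2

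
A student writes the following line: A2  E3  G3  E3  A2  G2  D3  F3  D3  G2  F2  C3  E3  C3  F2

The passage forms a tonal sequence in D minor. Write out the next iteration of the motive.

E2 Bb2 D3 Bb2 E2

Unit = 5 notes; the statements start on A2, G2, F2, moving down a 2nd each time.
Statement 4 starts on E2 and keeps the same diatonic contour: E2 Bb2 D3 Bb2 E2.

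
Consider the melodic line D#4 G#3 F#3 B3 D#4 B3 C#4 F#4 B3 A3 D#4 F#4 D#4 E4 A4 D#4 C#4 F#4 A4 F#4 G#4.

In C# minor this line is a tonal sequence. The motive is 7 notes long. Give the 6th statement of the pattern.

Taking 7-note groups, the heads are D#4, F#4, A4: the pattern moves up a 3rd.
Carrying on: C#5 → E5 → G#5.
From G#5 the diatonic shape gives G#5 C#5 B4 E5 G#5 E5 F#5.

G#5 C#5 B4 E5 G#5 E5 F#5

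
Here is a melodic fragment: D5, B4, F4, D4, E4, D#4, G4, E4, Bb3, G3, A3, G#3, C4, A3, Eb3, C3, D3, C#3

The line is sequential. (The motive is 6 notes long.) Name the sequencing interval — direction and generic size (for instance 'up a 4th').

down a 5th

Unit = 6 notes; the statements start on D5, G4, C4, moving down a 5th each time.
D5 to G4 is down a 5th.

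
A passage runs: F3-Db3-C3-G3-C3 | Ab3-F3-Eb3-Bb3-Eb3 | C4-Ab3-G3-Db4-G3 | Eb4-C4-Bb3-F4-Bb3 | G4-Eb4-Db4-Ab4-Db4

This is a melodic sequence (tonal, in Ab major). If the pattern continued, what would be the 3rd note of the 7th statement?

Ab4

Grouping in 5s, the 3rd note of each cell is C3, Eb3, G3, Bb3, Db4.
Extending up a 3rd: F4 → Ab4.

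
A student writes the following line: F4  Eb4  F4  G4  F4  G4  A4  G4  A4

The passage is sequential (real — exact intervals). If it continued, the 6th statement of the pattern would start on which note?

The 3-note cells begin on F4, G4, A4 — each up a 2nd from the last.
Continuing: B4 → C#5 → D#5. Statement 6 starts on D#5.

D#5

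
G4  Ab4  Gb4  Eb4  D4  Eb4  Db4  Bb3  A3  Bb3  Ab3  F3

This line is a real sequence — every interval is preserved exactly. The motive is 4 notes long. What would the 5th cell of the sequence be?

B2 C3 Bb2 G2

Unit = 4 notes; the statements start on G4, D4, A3, moving down a 4th each time.
Continuing the starts: E3 → B2.
So cell 5 is B2 C3 Bb2 G2.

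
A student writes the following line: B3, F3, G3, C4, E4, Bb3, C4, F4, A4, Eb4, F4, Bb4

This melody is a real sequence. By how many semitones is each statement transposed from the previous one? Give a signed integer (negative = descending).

Unit = 4 notes; the statements start on B3, E4, A4, moving up a 4th each time.
B3→E4 is 64 − 59 = 5 semitones.

5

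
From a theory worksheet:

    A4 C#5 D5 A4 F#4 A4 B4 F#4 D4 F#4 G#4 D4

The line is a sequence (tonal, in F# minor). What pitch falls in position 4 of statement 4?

B3

Grouping in 4s, the 4th note of each cell is A4, F#4, D4.
From D4, down a 3rd gives B3.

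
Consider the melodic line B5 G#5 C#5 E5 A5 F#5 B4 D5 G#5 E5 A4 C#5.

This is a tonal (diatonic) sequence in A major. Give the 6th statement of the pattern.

The 4-note cells begin on B5, A5, G#5 — each down a 2nd from the last.
Carrying on: F#5 → E5 → D5.
So cell 6 is D5 B4 E4 G#4.

D5 B4 E4 G#4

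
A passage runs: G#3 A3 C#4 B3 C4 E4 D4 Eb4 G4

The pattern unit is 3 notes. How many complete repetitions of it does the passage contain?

9 notes in groups of 3 gives 9/3 = 3 statements.
Starts: G#3, B3, D4 — each up a 3rd.

3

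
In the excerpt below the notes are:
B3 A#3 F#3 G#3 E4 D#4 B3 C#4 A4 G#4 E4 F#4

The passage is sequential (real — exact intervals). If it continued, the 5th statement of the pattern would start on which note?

G5

The 4-note cells begin on B3, E4, A4 — each up a 4th from the last.
Continuing: D5 → G5. Statement 5 starts on G5.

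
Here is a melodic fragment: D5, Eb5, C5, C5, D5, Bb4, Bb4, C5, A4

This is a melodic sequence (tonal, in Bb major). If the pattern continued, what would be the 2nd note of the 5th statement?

A4

Grouping in 3s, the 2nd note of each cell is Eb5, D5, C5.
Carrying that down a 2nd forward: Bb4 → A4.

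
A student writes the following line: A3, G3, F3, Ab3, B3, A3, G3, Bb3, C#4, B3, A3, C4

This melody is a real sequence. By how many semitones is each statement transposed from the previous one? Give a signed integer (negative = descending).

Unit = 4 notes; the statements start on A3, B3, C#4, moving up a 2nd each time.
A3→B3 is 59 − 57 = 2 semitones.

2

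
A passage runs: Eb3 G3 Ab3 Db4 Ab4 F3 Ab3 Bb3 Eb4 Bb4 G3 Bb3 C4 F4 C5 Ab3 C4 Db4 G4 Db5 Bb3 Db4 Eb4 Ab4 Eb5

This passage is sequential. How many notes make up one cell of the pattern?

5

Try groups of 5 (5 cells in 25 notes):
Eb3 G3 Ab3 Db4 Ab4 | F3 Ab3 Bb3 Eb4 Bb4 | G3 Bb3 C4 F4 C5 | Ab3 C4 Db4 G4 Db5 | Bb3 Db4 Eb4 Ab4 Eb5
That's a consistent up a 2nd shift per cell, and no other grouping gives one.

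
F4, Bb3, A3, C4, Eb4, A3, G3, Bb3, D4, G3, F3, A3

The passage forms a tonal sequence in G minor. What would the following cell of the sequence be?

The 4-note cells begin on F4, Eb4, D4 — each down a 2nd from the last.
Statement 4 starts on C4 and keeps the same diatonic contour: C4 F3 Eb3 G3.

C4 F3 Eb3 G3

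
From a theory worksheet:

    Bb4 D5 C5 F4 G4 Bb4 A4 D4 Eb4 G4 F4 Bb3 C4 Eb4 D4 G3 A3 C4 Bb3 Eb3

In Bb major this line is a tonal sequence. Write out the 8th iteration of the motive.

With a 4-note motive the entries are Bb4, G4, Eb4, C4, A3, each down a 3rd from the previous.
Extending down a 3rd: F3 → D3 → Bb2.
Statement 8 starts on Bb2 and keeps the same diatonic contour: Bb2 D3 C3 F2.

Bb2 D3 C3 F2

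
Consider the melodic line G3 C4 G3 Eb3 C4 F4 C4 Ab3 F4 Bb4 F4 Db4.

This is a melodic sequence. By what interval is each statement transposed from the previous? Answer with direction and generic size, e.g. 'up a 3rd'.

up a 4th

With a 4-note motive the entries are G3, C4, F4, each up a 4th from the previous.
G3 to C4 is up a 4th.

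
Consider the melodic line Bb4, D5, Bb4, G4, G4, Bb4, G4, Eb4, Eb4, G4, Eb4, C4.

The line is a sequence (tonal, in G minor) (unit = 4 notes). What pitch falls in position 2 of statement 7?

F3

With 4-note cells, note 2 of each statement runs D5, Bb4, G4.
Extending down a 3rd: Eb4 → C4 → A3 → F3.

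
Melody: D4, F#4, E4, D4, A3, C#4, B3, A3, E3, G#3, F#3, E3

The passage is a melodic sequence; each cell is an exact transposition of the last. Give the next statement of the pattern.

B2 D#3 C#3 B2

The 4-note cells begin on D4, A3, E3 — each down a 4th from the last.
From B2 the exact shape gives B2 D#3 C#3 B2.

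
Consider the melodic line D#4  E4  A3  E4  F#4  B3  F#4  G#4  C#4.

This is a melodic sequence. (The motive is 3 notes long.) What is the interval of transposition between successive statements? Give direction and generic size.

up a 2nd

The 3-note cells begin on D#4, E4, F#4 — each up a 2nd from the last.
From D#4 to E4: up a 2nd.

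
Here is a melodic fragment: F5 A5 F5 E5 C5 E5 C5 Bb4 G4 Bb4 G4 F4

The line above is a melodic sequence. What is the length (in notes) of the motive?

4

Try groups of 4 (3 cells in 12 notes):
F5 A5 F5 E5 | C5 E5 C5 Bb4 | G4 Bb4 G4 F4
Each cell is the previous one down a 4th — so the unit is 4 notes.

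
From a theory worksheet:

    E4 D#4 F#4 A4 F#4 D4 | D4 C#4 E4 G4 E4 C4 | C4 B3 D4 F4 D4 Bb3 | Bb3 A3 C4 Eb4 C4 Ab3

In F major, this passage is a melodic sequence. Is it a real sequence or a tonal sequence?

real

Each cell has the same semitone pattern (-1, 3, 3, -3, -4) — intervals are preserved exactly.
And D#4 lies outside F major, so the sequence is real rather than tonal.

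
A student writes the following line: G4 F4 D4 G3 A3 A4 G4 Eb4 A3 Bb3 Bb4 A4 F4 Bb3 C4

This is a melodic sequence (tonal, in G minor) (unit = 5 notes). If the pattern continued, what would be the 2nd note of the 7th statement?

Eb5

Grouping in 5s, the 2nd note of each cell is F4, G4, A4.
Each moves up a 2nd. Continuing: Bb4 → C5 → D5 → Eb5.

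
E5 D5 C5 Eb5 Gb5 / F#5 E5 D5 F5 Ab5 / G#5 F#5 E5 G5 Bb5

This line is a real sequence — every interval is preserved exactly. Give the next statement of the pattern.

The 5-note cells begin on E5, F#5, G#5 — each up a 2nd from the last.
From A#5 the exact shape gives A#5 G#5 F#5 A5 C6.

A#5 G#5 F#5 A5 C6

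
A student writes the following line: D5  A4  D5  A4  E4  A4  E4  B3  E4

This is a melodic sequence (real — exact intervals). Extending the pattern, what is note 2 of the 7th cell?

Grouping in 3s, the 2nd note of each cell is A4, E4, B3.
Extending down a 4th: F#3 → C#3 → G#2 → D#2.

D#2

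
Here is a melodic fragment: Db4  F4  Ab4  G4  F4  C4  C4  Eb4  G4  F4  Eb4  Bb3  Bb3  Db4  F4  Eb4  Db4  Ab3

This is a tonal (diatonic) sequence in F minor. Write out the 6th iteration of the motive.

With a 6-note motive the entries are Db4, C4, Bb3, each down a 2nd from the previous.
Continuing the starts: Ab3 → G3 → F3.
Statement 6 starts on F3 and keeps the same diatonic contour: F3 Ab3 C4 Bb3 Ab3 Eb3.

F3 Ab3 C4 Bb3 Ab3 Eb3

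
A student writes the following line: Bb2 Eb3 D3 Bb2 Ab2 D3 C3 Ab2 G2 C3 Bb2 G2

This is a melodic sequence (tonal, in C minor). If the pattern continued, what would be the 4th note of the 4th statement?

With 4-note cells, note 4 of each statement runs Bb2, Ab2, G2.
Each moves down a 2nd; the next is F2.

F2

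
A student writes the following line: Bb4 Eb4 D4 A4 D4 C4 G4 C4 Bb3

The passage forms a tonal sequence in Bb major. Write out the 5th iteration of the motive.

Taking 3-note groups, the heads are Bb4, A4, G4: the pattern moves down a 2nd.
Carrying on: F4 → Eb4.
So cell 5 is Eb4 A3 G3.

Eb4 A3 G3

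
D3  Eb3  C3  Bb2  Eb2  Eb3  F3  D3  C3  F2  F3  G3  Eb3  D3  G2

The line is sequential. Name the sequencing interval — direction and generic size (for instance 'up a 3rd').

up a 2nd

Unit = 5 notes; the statements start on D3, Eb3, F3, moving up a 2nd each time.
From D3 to Eb3: up a 2nd.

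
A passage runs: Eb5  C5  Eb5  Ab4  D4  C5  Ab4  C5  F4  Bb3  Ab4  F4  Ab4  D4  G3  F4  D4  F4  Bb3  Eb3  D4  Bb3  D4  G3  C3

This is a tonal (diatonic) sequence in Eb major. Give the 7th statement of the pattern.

Unit = 5 notes; the statements start on Eb5, C5, Ab4, F4, D4, moving down a 3rd each time.
Carrying on: Bb3 → G3.
Statement 7 starts on G3 and keeps the same diatonic contour: G3 Eb3 G3 C3 F2.

G3 Eb3 G3 C3 F2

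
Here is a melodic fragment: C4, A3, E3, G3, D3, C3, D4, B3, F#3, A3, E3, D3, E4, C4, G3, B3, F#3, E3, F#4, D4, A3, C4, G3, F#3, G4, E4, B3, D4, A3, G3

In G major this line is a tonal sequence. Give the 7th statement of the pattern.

B4 G4 D4 F#4 C4 B3

Unit = 6 notes; the statements start on C4, D4, E4, F#4, G4, moving up a 2nd each time.
Extending up a 2nd: A4 → B4.
From B4 the diatonic shape gives B4 G4 D4 F#4 C4 B3.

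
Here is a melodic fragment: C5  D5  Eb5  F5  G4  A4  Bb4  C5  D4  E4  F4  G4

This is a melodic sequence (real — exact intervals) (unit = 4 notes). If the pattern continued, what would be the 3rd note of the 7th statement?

The unit is 4 notes. Position-3 pitches of the 3 shown cells: Eb5, Bb4, F4.
Carrying that down a 4th forward: C4 → G3 → D3 → A2.

A2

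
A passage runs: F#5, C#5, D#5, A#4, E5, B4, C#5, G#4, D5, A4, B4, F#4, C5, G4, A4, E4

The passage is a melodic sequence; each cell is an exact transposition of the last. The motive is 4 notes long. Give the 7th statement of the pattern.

Taking 4-note groups, the heads are F#5, E5, D5, C5: the pattern moves down a 2nd.
Carrying on: Bb4 → Ab4 → Gb4.
From Gb4 the exact shape gives Gb4 Db4 Eb4 Bb3.

Gb4 Db4 Eb4 Bb3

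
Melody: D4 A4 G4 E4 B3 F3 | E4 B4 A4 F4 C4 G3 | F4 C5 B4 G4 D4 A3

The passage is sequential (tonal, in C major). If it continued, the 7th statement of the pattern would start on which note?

C5

With a 6-note motive the entries are D4, E4, F4, each up a 2nd from the previous.
Extending the heads up a 2nd: G4 → A4 → B4 → C5.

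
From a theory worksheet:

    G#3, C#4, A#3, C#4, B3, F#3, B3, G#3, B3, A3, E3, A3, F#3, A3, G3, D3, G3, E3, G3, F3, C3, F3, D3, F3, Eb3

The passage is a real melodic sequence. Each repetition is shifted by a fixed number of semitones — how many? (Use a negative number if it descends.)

-2

Unit = 5 notes; the statements start on G#3, F#3, E3, D3, C3, moving down a 2nd each time.
G#3→F#3 is 54 − 56 = -2 semitones.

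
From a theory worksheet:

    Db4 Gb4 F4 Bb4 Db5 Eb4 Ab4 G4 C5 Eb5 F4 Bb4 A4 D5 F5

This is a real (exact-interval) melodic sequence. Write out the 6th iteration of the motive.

B4 E5 D#5 G#5 B5

With a 5-note motive the entries are Db4, Eb4, F4, each up a 2nd from the previous.
Extending up a 2nd: G4 → A4 → B4.
From B4 the exact shape gives B4 E5 D#5 G#5 B5.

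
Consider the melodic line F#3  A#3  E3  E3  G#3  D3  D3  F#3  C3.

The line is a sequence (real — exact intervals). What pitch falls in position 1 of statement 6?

Ab2

With 3-note cells, note 1 of each statement runs F#3, E3, D3.
Each moves down a 2nd. Continuing: C3 → Bb2 → Ab2.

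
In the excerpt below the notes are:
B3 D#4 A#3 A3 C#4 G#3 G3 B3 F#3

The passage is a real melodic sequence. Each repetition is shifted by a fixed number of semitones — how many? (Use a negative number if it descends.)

Taking 3-note groups, the heads are B3, A3, G3: the pattern moves down a 2nd.
B3→A3 is 57 − 59 = -2 semitones.

-2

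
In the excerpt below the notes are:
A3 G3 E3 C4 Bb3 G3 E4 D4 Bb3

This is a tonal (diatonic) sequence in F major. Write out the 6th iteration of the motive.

The 3-note cells begin on A3, C4, E4 — each up a 3rd from the last.
Extending up a 3rd: G4 → Bb4 → D5.
From D5 the diatonic shape gives D5 C5 A4.

D5 C5 A4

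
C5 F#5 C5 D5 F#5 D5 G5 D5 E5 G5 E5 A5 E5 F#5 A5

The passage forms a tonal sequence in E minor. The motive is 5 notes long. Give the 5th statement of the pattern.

Taking 5-note groups, the heads are C5, D5, E5: the pattern moves up a 2nd.
Extending up a 2nd: F#5 → G5.
From G5 the diatonic shape gives G5 C6 G5 A5 C6.

G5 C6 G5 A5 C6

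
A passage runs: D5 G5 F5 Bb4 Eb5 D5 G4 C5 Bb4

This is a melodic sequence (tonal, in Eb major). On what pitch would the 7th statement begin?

With a 3-note motive the entries are D5, Bb4, G4, each down a 3rd from the previous.
Continuing: Eb4 → C4 → Ab3 → F3. Statement 7 starts on F3.

F3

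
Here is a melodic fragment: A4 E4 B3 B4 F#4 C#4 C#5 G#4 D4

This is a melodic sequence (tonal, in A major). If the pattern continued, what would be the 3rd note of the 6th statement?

Grouping in 3s, the 3rd note of each cell is B3, C#4, D4.
Each moves up a 2nd. Continuing: E4 → F#4 → G#4.

G#4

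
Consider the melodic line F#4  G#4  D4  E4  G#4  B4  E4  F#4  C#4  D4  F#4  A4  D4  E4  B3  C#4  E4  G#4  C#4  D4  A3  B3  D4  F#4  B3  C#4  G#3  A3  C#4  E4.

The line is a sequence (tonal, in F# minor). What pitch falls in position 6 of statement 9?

A3

Grouping in 6s, the 6th note of each cell is B4, A4, G#4, F#4, E4.
Each moves down a 2nd. Continuing: D4 → C#4 → B3 → A3.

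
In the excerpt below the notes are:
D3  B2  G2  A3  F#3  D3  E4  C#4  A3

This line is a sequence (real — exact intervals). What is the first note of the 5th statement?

Unit = 3 notes; the statements start on D3, A3, E4, moving up a 5th each time.
Continuing: B4 → F#5. Statement 5 starts on F#5.

F#5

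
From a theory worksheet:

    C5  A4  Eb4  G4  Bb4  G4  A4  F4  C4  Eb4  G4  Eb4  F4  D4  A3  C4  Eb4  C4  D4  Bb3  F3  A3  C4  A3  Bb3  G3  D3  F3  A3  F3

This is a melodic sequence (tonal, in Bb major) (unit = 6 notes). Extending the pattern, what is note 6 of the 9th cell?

Grouping in 6s, the 6th note of each cell is G4, Eb4, C4, A3, F3.
Extending down a 3rd: D3 → Bb2 → G2 → Eb2.

Eb2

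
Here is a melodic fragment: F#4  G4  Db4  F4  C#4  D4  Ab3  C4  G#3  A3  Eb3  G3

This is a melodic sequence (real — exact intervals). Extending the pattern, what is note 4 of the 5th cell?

A2

With 4-note cells, note 4 of each statement runs F4, C4, G3.
Each moves down a 4th. Continuing: D3 → A2.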